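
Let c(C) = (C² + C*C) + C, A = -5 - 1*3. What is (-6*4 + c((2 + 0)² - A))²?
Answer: 76176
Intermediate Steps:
A = -8 (A = -5 - 3 = -8)
c(C) = C + 2*C² (c(C) = (C² + C²) + C = 2*C² + C = C + 2*C²)
(-6*4 + c((2 + 0)² - A))² = (-6*4 + ((2 + 0)² - 1*(-8))*(1 + 2*((2 + 0)² - 1*(-8))))² = (-24 + (2² + 8)*(1 + 2*(2² + 8)))² = (-24 + (4 + 8)*(1 + 2*(4 + 8)))² = (-24 + 12*(1 + 2*12))² = (-24 + 12*(1 + 24))² = (-24 + 12*25)² = (-24 + 300)² = 276² = 76176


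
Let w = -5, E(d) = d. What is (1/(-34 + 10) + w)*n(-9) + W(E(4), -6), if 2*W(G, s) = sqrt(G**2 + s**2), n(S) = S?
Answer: 363/8 + sqrt(13) ≈ 48.981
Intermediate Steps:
W(G, s) = sqrt(G**2 + s**2)/2
(1/(-34 + 10) + w)*n(-9) + W(E(4), -6) = (1/(-34 + 10) - 5)*(-9) + sqrt(4**2 + (-6)**2)/2 = (1/(-24) - 5)*(-9) + sqrt(16 + 36)/2 = (-1/24 - 5)*(-9) + sqrt(52)/2 = -121/24*(-9) + (2*sqrt(13))/2 = 363/8 + sqrt(13)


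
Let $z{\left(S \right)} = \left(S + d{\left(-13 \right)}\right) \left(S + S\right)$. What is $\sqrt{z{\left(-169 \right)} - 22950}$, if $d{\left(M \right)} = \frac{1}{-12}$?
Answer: $\frac{\sqrt{1231206}}{6} \approx 184.93$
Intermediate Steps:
$d{\left(M \right)} = - \frac{1}{12}$
$z{\left(S \right)} = 2 S \left(- \frac{1}{12} + S\right)$ ($z{\left(S \right)} = \left(S - \frac{1}{12}\right) \left(S + S\right) = \left(- \frac{1}{12} + S\right) 2 S = 2 S \left(- \frac{1}{12} + S\right)$)
$\sqrt{z{\left(-169 \right)} - 22950} = \sqrt{\frac{1}{6} \left(-169\right) \left(-1 + 12 \left(-169\right)\right) - 22950} = \sqrt{\frac{1}{6} \left(-169\right) \left(-1 - 2028\right) - 22950} = \sqrt{\frac{1}{6} \left(-169\right) \left(-2029\right) - 22950} = \sqrt{\frac{342901}{6} - 22950} = \sqrt{\frac{205201}{6}} = \frac{\sqrt{1231206}}{6}$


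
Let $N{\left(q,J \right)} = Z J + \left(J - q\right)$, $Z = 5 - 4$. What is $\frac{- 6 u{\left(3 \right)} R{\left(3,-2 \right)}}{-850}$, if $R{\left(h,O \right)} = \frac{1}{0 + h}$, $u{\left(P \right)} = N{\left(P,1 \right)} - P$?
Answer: $- \frac{4}{425} \approx -0.0094118$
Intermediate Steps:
$Z = 1$
$N{\left(q,J \right)} = - q + 2 J$ ($N{\left(q,J \right)} = 1 J + \left(J - q\right) = J + \left(J - q\right) = - q + 2 J$)
$u{\left(P \right)} = 2 - 2 P$ ($u{\left(P \right)} = \left(- P + 2 \cdot 1\right) - P = \left(- P + 2\right) - P = \left(2 - P\right) - P = 2 - 2 P$)
$R{\left(h,O \right)} = \frac{1}{h}$
$\frac{- 6 u{\left(3 \right)} R{\left(3,-2 \right)}}{-850} = \frac{- 6 \left(2 - 6\right) \frac{1}{3}}{-850} = - 6 \left(2 - 6\right) \frac{1}{3} \left(- \frac{1}{850}\right) = \left(-6\right) \left(-4\right) \frac{1}{3} \left(- \frac{1}{850}\right) = 24 \cdot \frac{1}{3} \left(- \frac{1}{850}\right) = 8 \left(- \frac{1}{850}\right) = - \frac{4}{425}$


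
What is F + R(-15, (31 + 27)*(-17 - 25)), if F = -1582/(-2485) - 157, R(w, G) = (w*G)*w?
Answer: -194631009/355 ≈ -5.4826e+5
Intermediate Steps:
R(w, G) = G*w**2 (R(w, G) = (G*w)*w = G*w**2)
F = -55509/355 (F = -1582*(-1/2485) - 157 = 226/355 - 157 = -55509/355 ≈ -156.36)
F + R(-15, (31 + 27)*(-17 - 25)) = -55509/355 + ((31 + 27)*(-17 - 25))*(-15)**2 = -55509/355 + (58*(-42))*225 = -55509/355 - 2436*225 = -55509/355 - 548100 = -194631009/355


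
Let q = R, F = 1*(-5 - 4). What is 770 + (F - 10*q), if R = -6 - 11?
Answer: 931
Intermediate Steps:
R = -17
F = -9 (F = 1*(-9) = -9)
q = -17
770 + (F - 10*q) = 770 + (-9 - 10*(-17)) = 770 + (-9 + 170) = 770 + 161 = 931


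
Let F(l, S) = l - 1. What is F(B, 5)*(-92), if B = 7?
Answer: -552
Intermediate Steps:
F(l, S) = -1 + l
F(B, 5)*(-92) = (-1 + 7)*(-92) = 6*(-92) = -552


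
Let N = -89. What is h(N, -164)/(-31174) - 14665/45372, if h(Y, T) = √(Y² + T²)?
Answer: -14665/45372 - √34817/31174 ≈ -0.32920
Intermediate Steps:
h(Y, T) = √(T² + Y²)
h(N, -164)/(-31174) - 14665/45372 = √((-164)² + (-89)²)/(-31174) - 14665/45372 = √(26896 + 7921)*(-1/31174) - 14665*1/45372 = √34817*(-1/31174) - 14665/45372 = -√34817/31174 - 14665/45372 = -14665/45372 - √34817/31174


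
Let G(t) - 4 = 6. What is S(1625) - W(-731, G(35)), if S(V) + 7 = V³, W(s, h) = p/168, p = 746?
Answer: 360445311539/84 ≈ 4.2910e+9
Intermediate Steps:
G(t) = 10 (G(t) = 4 + 6 = 10)
W(s, h) = 373/84 (W(s, h) = 746/168 = 746*(1/168) = 373/84)
S(V) = -7 + V³
S(1625) - W(-731, G(35)) = (-7 + 1625³) - 1*373/84 = (-7 + 4291015625) - 373/84 = 4291015618 - 373/84 = 360445311539/84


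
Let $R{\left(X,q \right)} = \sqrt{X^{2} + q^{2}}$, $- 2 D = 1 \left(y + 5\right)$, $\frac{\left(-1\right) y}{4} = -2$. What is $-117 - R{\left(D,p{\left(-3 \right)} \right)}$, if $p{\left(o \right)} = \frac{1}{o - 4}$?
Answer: $-117 - \frac{\sqrt{8285}}{14} \approx -123.5$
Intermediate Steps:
$y = 8$ ($y = \left(-4\right) \left(-2\right) = 8$)
$p{\left(o \right)} = \frac{1}{-4 + o}$
$D = - \frac{13}{2}$ ($D = - \frac{1 \left(8 + 5\right)}{2} = - \frac{1 \cdot 13}{2} = \left(- \frac{1}{2}\right) 13 = - \frac{13}{2} \approx -6.5$)
$-117 - R{\left(D,p{\left(-3 \right)} \right)} = -117 - \sqrt{\left(- \frac{13}{2}\right)^{2} + \left(\frac{1}{-4 - 3}\right)^{2}} = -117 - \sqrt{\frac{169}{4} + \left(\frac{1}{-7}\right)^{2}} = -117 - \sqrt{\frac{169}{4} + \left(- \frac{1}{7}\right)^{2}} = -117 - \sqrt{\frac{169}{4} + \frac{1}{49}} = -117 - \sqrt{\frac{8285}{196}} = -117 - \frac{\sqrt{8285}}{14}$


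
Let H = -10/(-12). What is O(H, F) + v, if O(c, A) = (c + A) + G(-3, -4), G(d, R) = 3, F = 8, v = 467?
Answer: 2873/6 ≈ 478.83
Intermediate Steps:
H = ⅚ (H = -10*(-1/12) = ⅚ ≈ 0.83333)
O(c, A) = 3 + A + c (O(c, A) = (c + A) + 3 = (A + c) + 3 = 3 + A + c)
O(H, F) + v = (3 + 8 + ⅚) + 467 = 71/6 + 467 = 2873/6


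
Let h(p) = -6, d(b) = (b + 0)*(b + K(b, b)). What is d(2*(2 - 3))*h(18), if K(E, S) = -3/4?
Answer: -33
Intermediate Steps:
K(E, S) = -¾ (K(E, S) = -3*¼ = -¾)
d(b) = b*(-¾ + b) (d(b) = (b + 0)*(b - ¾) = b*(-¾ + b))
d(2*(2 - 3))*h(18) = ((2*(2 - 3))*(-3 + 4*(2*(2 - 3)))/4)*(-6) = ((2*(-1))*(-3 + 4*(2*(-1)))/4)*(-6) = ((¼)*(-2)*(-3 + 4*(-2)))*(-6) = ((¼)*(-2)*(-3 - 8))*(-6) = ((¼)*(-2)*(-11))*(-6) = (11/2)*(-6) = -33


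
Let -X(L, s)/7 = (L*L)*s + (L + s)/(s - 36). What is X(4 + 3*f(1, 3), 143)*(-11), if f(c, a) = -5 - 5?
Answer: 796456661/107 ≈ 7.4435e+6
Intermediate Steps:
f(c, a) = -10
X(L, s) = -7*s*L² - 7*(L + s)/(-36 + s) (X(L, s) = -7*((L*L)*s + (L + s)/(s - 36)) = -7*(L²*s + (L + s)/(-36 + s)) = -7*(s*L² + (L + s)/(-36 + s)) = -7*s*L² - 7*(L + s)/(-36 + s))
X(4 + 3*f(1, 3), 143)*(-11) = (7*(-(4 + 3*(-10)) - 1*143 - 1*(4 + 3*(-10))²*143² + 36*143*(4 + 3*(-10))²)/(-36 + 143))*(-11) = (7*(-(4 - 30) - 143 - 1*(4 - 30)²*20449 + 36*143*(4 - 30)²)/107)*(-11) = (7*(1/107)*(-1*(-26) - 143 - 1*(-26)²*20449 + 36*143*(-26)²))*(-11) = (7*(1/107)*(26 - 143 - 1*676*20449 + 36*143*676))*(-11) = (7*(1/107)*(26 - 143 - 13823524 + 3480048))*(-11) = (7*(1/107)*(-10343593))*(-11) = -72405151/107*(-11) = 796456661/107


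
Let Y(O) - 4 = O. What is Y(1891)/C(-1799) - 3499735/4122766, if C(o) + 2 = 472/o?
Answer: -703459305294/838982881 ≈ -838.47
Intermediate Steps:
C(o) = -2 + 472/o
Y(O) = 4 + O
Y(1891)/C(-1799) - 3499735/4122766 = (4 + 1891)/(-2 + 472/(-1799)) - 3499735/4122766 = 1895/(-2 + 472*(-1/1799)) - 3499735*1/4122766 = 1895/(-2 - 472/1799) - 3499735/4122766 = 1895/(-4070/1799) - 3499735/4122766 = 1895*(-1799/4070) - 3499735/4122766 = -681821/814 - 3499735/4122766 = -703459305294/838982881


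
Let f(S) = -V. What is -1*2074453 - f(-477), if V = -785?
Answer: -2075238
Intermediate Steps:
f(S) = 785 (f(S) = -1*(-785) = 785)
-1*2074453 - f(-477) = -1*2074453 - 1*785 = -2074453 - 785 = -2075238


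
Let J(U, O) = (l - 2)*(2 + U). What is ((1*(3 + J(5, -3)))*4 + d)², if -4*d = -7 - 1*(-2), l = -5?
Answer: 534361/16 ≈ 33398.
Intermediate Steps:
J(U, O) = -14 - 7*U (J(U, O) = (-5 - 2)*(2 + U) = -7*(2 + U) = -14 - 7*U)
d = 5/4 (d = -(-7 - 1*(-2))/4 = -(-7 + 2)/4 = -¼*(-5) = 5/4 ≈ 1.2500)
((1*(3 + J(5, -3)))*4 + d)² = ((1*(3 + (-14 - 7*5)))*4 + 5/4)² = ((1*(3 + (-14 - 35)))*4 + 5/4)² = ((1*(3 - 49))*4 + 5/4)² = ((1*(-46))*4 + 5/4)² = (-46*4 + 5/4)² = (-184 + 5/4)² = (-731/4)² = 534361/16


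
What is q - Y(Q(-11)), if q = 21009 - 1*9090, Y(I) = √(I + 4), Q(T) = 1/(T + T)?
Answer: 11919 - √1914/22 ≈ 11917.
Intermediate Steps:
Q(T) = 1/(2*T)
Y(I) = √(4 + I)
q = 11919 (q = 21009 - 9090 = 11919)
q - Y(Q(-11)) = 11919 - √(4 + (½)/(-11)) = 11919 - √(4 + (½)*(-1/11)) = 11919 - √(4 - 1/22) = 11919 - √(87/22) = 11919 - √1914/22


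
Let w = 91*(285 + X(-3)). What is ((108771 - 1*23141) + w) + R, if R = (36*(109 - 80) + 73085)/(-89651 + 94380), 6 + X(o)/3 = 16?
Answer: 540575184/4729 ≈ 1.1431e+5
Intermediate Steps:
X(o) = 30 (X(o) = -18 + 3*16 = -18 + 48 = 30)
R = 74129/4729 (R = (36*29 + 73085)/4729 = (1044 + 73085)*(1/4729) = 74129*(1/4729) = 74129/4729 ≈ 15.675)
w = 28665 (w = 91*(285 + 30) = 91*315 = 28665)
((108771 - 1*23141) + w) + R = ((108771 - 1*23141) + 28665) + 74129/4729 = ((108771 - 23141) + 28665) + 74129/4729 = (85630 + 28665) + 74129/4729 = 114295 + 74129/4729 = 540575184/4729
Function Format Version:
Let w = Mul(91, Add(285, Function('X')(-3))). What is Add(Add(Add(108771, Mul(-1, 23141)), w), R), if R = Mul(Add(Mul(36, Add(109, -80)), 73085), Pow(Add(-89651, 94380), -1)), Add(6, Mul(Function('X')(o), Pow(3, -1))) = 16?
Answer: Rational(540575184, 4729) ≈ 1.1431e+5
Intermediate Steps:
Function('X')(o) = 30 (Function('X')(o) = Add(-18, Mul(3, 16)) = Add(-18, 48) = 30)
R = Rational(74129, 4729) (R = Mul(Add(Mul(36, 29), 73085), Pow(4729, -1)) = Mul(Add(1044, 73085), Rational(1, 4729)) = Mul(74129, Rational(1, 4729)) = Rational(74129, 4729) ≈ 15.675)
w = 28665 (w = Mul(91, Add(285, 30)) = Mul(91, 315) = 28665)
Add(Add(Add(108771, Mul(-1, 23141)), w), R) = Add(Add(Add(108771, Mul(-1, 23141)), 28665), Rational(74129, 4729)) = Add(Add(Add(108771, -23141), 28665), Rational(74129, 4729)) = Add(Add(85630, 28665), Rational(74129, 4729)) = Add(114295, Rational(74129, 4729)) = Rational(540575184, 4729)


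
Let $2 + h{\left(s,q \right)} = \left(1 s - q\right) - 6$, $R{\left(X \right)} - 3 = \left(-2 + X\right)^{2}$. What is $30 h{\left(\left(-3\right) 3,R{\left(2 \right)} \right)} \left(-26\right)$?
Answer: $15600$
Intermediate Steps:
$R{\left(X \right)} = 3 + \left(-2 + X\right)^{2}$
$h{\left(s,q \right)} = -8 + s - q$ ($h{\left(s,q \right)} = -2 - \left(6 + q - s\right) = -8 + s - q$)
$30 h{\left(\left(-3\right) 3,R{\left(2 \right)} \right)} \left(-26\right) = 30 \left(-8 - 9 - \left(3 + \left(-2 + 2\right)^{2}\right)\right) \left(-26\right) = 30 \left(-8 - 9 - \left(3 + 0^{2}\right)\right) \left(-26\right) = 30 \left(-8 - 9 - \left(3 + 0\right)\right) \left(-26\right) = 30 \left(-8 - 9 - 3\right) \left(-26\right) = 30 \left(-20\right) \left(-26\right) = \left(-600\right) \left(-26\right) = 15600$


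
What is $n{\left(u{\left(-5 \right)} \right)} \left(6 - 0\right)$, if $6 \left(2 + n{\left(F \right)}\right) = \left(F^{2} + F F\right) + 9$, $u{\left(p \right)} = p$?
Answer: $47$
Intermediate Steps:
$n{\left(F \right)} = - \frac{1}{2} + \frac{F^{2}}{3}$ ($n{\left(F \right)} = -2 + \frac{\left(F^{2} + F F\right) + 9}{6} = -2 + \frac{\left(F^{2} + F^{2}\right) + 9}{6} = -2 + \frac{2 F^{2} + 9}{6} = -2 + \frac{9 + 2 F^{2}}{6} = -2 + \left(\frac{3}{2} + \frac{F^{2}}{3}\right) = - \frac{1}{2} + \frac{F^{2}}{3}$)
$n{\left(u{\left(-5 \right)} \right)} \left(6 - 0\right) = \left(- \frac{1}{2} + \frac{\left(-5\right)^{2}}{3}\right) \left(6 - 0\right) = \left(- \frac{1}{2} + \frac{1}{3} \cdot 25\right) \left(6 + 0\right) = \left(- \frac{1}{2} + \frac{25}{3}\right) 6 = \frac{47}{6} \cdot 6 = 47$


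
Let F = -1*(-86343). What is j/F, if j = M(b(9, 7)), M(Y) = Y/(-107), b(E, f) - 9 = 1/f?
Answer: -64/64670907 ≈ -9.8962e-7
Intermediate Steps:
b(E, f) = 9 + 1/f
M(Y) = -Y/107 (M(Y) = Y*(-1/107) = -Y/107)
F = 86343
j = -64/749 (j = -(9 + 1/7)/107 = -1/107*64/7 = -64/749 ≈ -0.085447)
j/F = -64/749/86343 = -64/749*1/86343 = -64/64670907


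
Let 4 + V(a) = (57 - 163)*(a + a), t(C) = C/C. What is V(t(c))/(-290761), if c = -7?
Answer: 216/290761 ≈ 0.00074288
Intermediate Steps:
t(C) = 1
V(a) = -4 - 212*a (V(a) = -4 + (57 - 163)*(a + a) = -4 - 212*a)
V(t(c))/(-290761) = (-4 - 212*1)/(-290761) = (-4 - 212)*(-1/290761) = -216*(-1/290761) = 216/290761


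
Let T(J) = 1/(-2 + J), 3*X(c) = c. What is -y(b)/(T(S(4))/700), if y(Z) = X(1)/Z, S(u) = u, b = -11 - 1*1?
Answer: 350/9 ≈ 38.889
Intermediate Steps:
X(c) = c/3
b = -12 (b = -11 - 1 = -12)
y(Z) = 1/(3*Z) (y(Z) = ((1/3)*1)/Z = 1/(3*Z))
-y(b)/(T(S(4))/700) = -(1/3)/(-12)/(1/((-2 + 4)*700)) = -(1/3)*(-1/12)/((1/700)/2) = -(-1)/(36*((1/2)*(1/700))) = -(-1)/(36*1/1400) = -(-1)*1400/36 = -1*(-350/9) = 350/9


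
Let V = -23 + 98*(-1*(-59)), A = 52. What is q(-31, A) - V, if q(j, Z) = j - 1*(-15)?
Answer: -5775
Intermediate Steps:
V = 5759 (V = -23 + 98*59 = -23 + 5782 = 5759)
q(j, Z) = 15 + j (q(j, Z) = j + 15 = 15 + j)
q(-31, A) - V = (15 - 31) - 1*5759 = -16 - 5759 = -5775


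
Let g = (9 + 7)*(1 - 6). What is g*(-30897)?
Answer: 2471760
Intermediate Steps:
g = -80 (g = 16*(-5) = -80)
g*(-30897) = -80*(-30897) = 2471760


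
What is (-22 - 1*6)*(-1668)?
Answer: 46704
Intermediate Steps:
(-22 - 1*6)*(-1668) = (-22 - 6)*(-1668) = -28*(-1668) = 46704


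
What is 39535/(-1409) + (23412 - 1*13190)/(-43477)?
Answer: -1733265993/61259093 ≈ -28.294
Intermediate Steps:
39535/(-1409) + (23412 - 1*13190)/(-43477) = 39535*(-1/1409) + (23412 - 13190)*(-1/43477) = -39535/1409 + 10222*(-1/43477) = -39535/1409 - 10222/43477 = -1733265993/61259093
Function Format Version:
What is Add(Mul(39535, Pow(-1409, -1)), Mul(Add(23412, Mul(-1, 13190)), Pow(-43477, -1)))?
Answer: Rational(-1733265993, 61259093) ≈ -28.294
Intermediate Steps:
Add(Mul(39535, Pow(-1409, -1)), Mul(Add(23412, Mul(-1, 13190)), Pow(-43477, -1))) = Add(Mul(39535, Rational(-1, 1409)), Mul(Add(23412, -13190), Rational(-1, 43477))) = Add(Rational(-39535, 1409), Mul(10222, Rational(-1, 43477))) = Add(Rational(-39535, 1409), Rational(-10222, 43477)) = Rational(-1733265993, 61259093)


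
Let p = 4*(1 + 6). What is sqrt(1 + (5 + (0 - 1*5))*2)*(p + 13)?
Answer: 41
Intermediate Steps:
p = 28 (p = 4*7 = 28)
sqrt(1 + (5 + (0 - 1*5))*2)*(p + 13) = sqrt(1 + (5 + (0 - 1*5))*2)*(28 + 13) = sqrt(1 + (5 + (0 - 5))*2)*41 = sqrt(1 + (5 - 5)*2)*41 = sqrt(1 + 0*2)*41 = sqrt(1 + 0)*41 = sqrt(1)*41 = 1*41 = 41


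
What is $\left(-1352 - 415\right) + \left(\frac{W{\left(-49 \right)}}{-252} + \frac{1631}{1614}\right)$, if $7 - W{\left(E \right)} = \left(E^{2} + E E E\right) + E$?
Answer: $- \frac{10766405}{4842} \approx -2223.5$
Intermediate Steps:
$W{\left(E \right)} = 7 - E - E^{2} - E^{3}$ ($W{\left(E \right)} = 7 - \left(\left(E^{2} + E E E\right) + E\right) = 7 - \left(\left(E^{2} + E^{2} E\right) + E\right) = 7 - \left(\left(E^{2} + E^{3}\right) + E\right) = 7 - \left(E + E^{2} + E^{3}\right) = 7 - E - E^{2} - E^{3}$)
$\left(-1352 - 415\right) + \left(\frac{W{\left(-49 \right)}}{-252} + \frac{1631}{1614}\right) = \left(-1352 - 415\right) + \left(\frac{7 - -49 - \left(-49\right)^{2} - \left(-49\right)^{3}}{-252} + \frac{1631}{1614}\right) = \left(-1352 - 415\right) + \left(\left(7 + 49 - 2401 - -117649\right) \left(- \frac{1}{252}\right) + 1631 \cdot \frac{1}{1614}\right) = -1767 + \left(\left(7 + 49 - 2401 + 117649\right) \left(- \frac{1}{252}\right) + \frac{1631}{1614}\right) = -1767 + \left(115304 \left(- \frac{1}{252}\right) + \frac{1631}{1614}\right) = -1767 + \left(- \frac{4118}{9} + \frac{1631}{1614}\right) = -1767 - \frac{2210591}{4842} = - \frac{10766405}{4842}$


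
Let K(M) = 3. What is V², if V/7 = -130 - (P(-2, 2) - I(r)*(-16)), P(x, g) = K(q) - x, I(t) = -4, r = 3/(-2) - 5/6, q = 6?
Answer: 247009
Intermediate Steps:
r = -7/3 (r = 3*(-½) - 5*⅙ = -3/2 - ⅚ = -7/3 ≈ -2.3333)
P(x, g) = 3 - x
V = -497 (V = 7*(-130 - ((3 - 1*(-2)) - (-4)*(-16))) = 7*(-130 - ((3 + 2) - 1*64)) = 7*(-130 - (5 - 64)) = 7*(-130 - 1*(-59)) = 7*(-130 + 59) = 7*(-71) = -497)
V² = (-497)² = 247009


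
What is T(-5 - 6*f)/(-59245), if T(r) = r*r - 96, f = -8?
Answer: -1753/59245 ≈ -0.029589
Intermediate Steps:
T(r) = -96 + r**2 (T(r) = r**2 - 96 = -96 + r**2)
T(-5 - 6*f)/(-59245) = (-96 + (-5 - 6*(-8))**2)/(-59245) = (-96 + (-5 + 48)**2)*(-1/59245) = (-96 + 43**2)*(-1/59245) = (-96 + 1849)*(-1/59245) = 1753*(-1/59245) = -1753/59245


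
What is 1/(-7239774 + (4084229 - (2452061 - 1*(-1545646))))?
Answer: -1/7153252 ≈ -1.3980e-7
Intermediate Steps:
1/(-7239774 + (4084229 - (2452061 - 1*(-1545646)))) = 1/(-7239774 + (4084229 - (2452061 + 1545646))) = 1/(-7239774 + (4084229 - 1*3997707)) = 1/(-7239774 + (4084229 - 3997707)) = 1/(-7239774 + 86522) = 1/(-7153252) = -1/7153252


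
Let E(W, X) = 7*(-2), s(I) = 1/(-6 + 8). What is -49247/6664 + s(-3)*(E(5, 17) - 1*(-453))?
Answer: 1413501/6664 ≈ 212.11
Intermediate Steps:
s(I) = ½ (s(I) = 1/2 = ½)
E(W, X) = -14
-49247/6664 + s(-3)*(E(5, 17) - 1*(-453)) = -49247/6664 + (-14 - 1*(-453))/2 = -49247*1/6664 + (-14 + 453)/2 = -49247/6664 + (½)*439 = -49247/6664 + 439/2 = 1413501/6664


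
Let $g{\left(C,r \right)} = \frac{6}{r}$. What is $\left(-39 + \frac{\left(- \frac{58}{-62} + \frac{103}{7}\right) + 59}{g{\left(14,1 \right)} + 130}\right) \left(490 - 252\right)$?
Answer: $- \frac{1134769}{124} \approx -9151.4$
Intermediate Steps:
$\left(-39 + \frac{\left(- \frac{58}{-62} + \frac{103}{7}\right) + 59}{g{\left(14,1 \right)} + 130}\right) \left(490 - 252\right) = \left(-39 + \frac{\left(- \frac{58}{-62} + \frac{103}{7}\right) + 59}{\frac{6}{1} + 130}\right) \left(490 - 252\right) = \left(-39 + \frac{\left(\left(-58\right) \left(- \frac{1}{62}\right) + 103 \cdot \frac{1}{7}\right) + 59}{6 \cdot 1 + 130}\right) 238 = \left(-39 + \frac{\left(\frac{29}{31} + \frac{103}{7}\right) + 59}{6 + 130}\right) 238 = \left(-39 + \frac{\frac{3396}{217} + 59}{136}\right) 238 = \left(-39 + \frac{16199}{217} \cdot \frac{1}{136}\right) 238 = \left(-39 + \frac{16199}{29512}\right) 238 = \left(- \frac{1134769}{29512}\right) 238 = - \frac{1134769}{124}$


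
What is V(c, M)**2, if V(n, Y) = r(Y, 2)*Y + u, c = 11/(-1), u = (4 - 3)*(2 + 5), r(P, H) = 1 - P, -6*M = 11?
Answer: 4225/1296 ≈ 3.2600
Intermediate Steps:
M = -11/6 (M = -1/6*11 = -11/6 ≈ -1.8333)
u = 7 (u = 1*7 = 7)
c = -11 (c = 11*(-1) = -11)
V(n, Y) = 7 + Y*(1 - Y) (V(n, Y) = (1 - Y)*Y + 7 = Y*(1 - Y) + 7 = 7 + Y*(1 - Y))
V(c, M)**2 = (7 - 1*(-11/6)*(-1 - 11/6))**2 = (7 - 1*(-11/6)*(-17/6))**2 = (7 - 187/36)**2 = (65/36)**2 = 4225/1296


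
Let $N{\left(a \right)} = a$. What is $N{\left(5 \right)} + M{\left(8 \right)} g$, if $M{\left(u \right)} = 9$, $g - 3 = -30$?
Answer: $-238$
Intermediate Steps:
$g = -27$ ($g = 3 - 30 = -27$)
$N{\left(5 \right)} + M{\left(8 \right)} g = 5 + 9 \left(-27\right) = 5 - 243 = -238$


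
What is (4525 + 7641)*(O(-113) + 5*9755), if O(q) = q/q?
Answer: 593408816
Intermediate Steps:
O(q) = 1
(4525 + 7641)*(O(-113) + 5*9755) = (4525 + 7641)*(1 + 5*9755) = 12166*(1 + 48775) = 12166*48776 = 593408816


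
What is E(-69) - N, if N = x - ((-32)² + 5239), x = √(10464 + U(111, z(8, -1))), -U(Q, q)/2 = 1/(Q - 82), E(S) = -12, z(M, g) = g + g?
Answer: 6251 - √8800166/29 ≈ 6148.7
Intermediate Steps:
z(M, g) = 2*g
U(Q, q) = -2/(-82 + Q) (U(Q, q) = -2/(Q - 82) = -2/(-82 + Q))
x = √8800166/29 (x = √(10464 - 2/(-82 + 111)) = √(10464 - 2/29) = √(303454/29) = √8800166/29 ≈ 102.29)
N = -6263 + √8800166/29 (N = √8800166/29 - ((-32)² + 5239) = √8800166/29 - (1024 + 5239) = √8800166/29 - 1*6263 = √8800166/29 - 6263 = -6263 + √8800166/29 ≈ -6160.7)
E(-69) - N = -12 - (-6263 + √8800166/29) = -12 + (6263 - √8800166/29) = 6251 - √8800166/29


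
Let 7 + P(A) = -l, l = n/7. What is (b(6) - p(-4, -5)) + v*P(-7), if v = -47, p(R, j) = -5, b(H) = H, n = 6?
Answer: 2662/7 ≈ 380.29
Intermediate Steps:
l = 6/7 ≈ 0.85714
P(A) = -55/7 (P(A) = -7 - 1*6/7 = -7 - 6/7 = -55/7)
(b(6) - p(-4, -5)) + v*P(-7) = (6 - 1*(-5)) - 47*(-55/7) = (6 + 5) + 2585/7 = 11 + 2585/7 = 2662/7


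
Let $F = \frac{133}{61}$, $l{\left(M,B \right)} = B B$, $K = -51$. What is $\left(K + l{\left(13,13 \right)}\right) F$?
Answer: $\frac{15694}{61} \approx 257.28$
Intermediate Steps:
$l{\left(M,B \right)} = B^{2}$
$F = \frac{133}{61}$ ($F = 133 \cdot \frac{1}{61} = \frac{133}{61} \approx 2.1803$)
$\left(K + l{\left(13,13 \right)}\right) F = \left(-51 + 13^{2}\right) \frac{133}{61} = \left(-51 + 169\right) \frac{133}{61} = 118 \cdot \frac{133}{61} = \frac{15694}{61}$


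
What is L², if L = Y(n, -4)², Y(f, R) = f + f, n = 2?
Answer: 256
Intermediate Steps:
Y(f, R) = 2*f
L = 16 (L = (2*2)² = 4² = 16)
L² = 16² = 256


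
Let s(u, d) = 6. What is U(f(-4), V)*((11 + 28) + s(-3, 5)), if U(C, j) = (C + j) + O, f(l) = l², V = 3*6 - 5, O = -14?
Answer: 675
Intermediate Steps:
V = 13 (V = 18 - 5 = 13)
U(C, j) = -14 + C + j (U(C, j) = (C + j) - 14 = -14 + C + j)
U(f(-4), V)*((11 + 28) + s(-3, 5)) = (-14 + (-4)² + 13)*((11 + 28) + 6) = (-14 + 16 + 13)*(39 + 6) = 15*45 = 675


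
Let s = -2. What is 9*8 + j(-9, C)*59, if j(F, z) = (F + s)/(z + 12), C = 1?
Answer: 287/13 ≈ 22.077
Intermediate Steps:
j(F, z) = (-2 + F)/(12 + z) (j(F, z) = (F - 2)/(z + 12) = (-2 + F)/(12 + z))
9*8 + j(-9, C)*59 = 9*8 + ((-2 - 9)/(12 + 1))*59 = 72 + (-11/13)*59 = 72 + ((1/13)*(-11))*59 = 72 - 11/13*59 = 72 - 649/13 = 287/13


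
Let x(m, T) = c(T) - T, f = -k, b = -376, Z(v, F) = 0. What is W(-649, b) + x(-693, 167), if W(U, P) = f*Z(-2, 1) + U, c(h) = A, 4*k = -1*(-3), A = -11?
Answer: -827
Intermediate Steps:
k = 3/4 (k = (-1*(-3))/4 = (1/4)*3 = 3/4 ≈ 0.75000)
c(h) = -11
f = -3/4 (f = -1*3/4 = -3/4 ≈ -0.75000)
W(U, P) = U (W(U, P) = -3/4*0 + U = 0 + U = U)
x(m, T) = -11 - T
W(-649, b) + x(-693, 167) = -649 + (-11 - 1*167) = -649 + (-11 - 167) = -649 - 178 = -827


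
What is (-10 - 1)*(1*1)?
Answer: -11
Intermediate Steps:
(-10 - 1)*(1*1) = -11*1 = -11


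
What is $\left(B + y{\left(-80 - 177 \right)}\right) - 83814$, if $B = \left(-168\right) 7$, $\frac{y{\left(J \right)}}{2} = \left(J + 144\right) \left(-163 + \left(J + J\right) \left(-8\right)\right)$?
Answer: $-977464$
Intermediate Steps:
$y{\left(J \right)} = 2 \left(-163 - 16 J\right) \left(144 + J\right)$ ($y{\left(J \right)} = 2 \left(J + 144\right) \left(-163 + \left(J + J\right) \left(-8\right)\right) = 2 \left(144 + J\right) \left(-163 + 2 J \left(-8\right)\right) = 2 \left(144 + J\right) \left(-163 - 16 J\right) = 2 \left(-163 - 16 J\right) \left(144 + J\right)$)
$B = -1176$
$\left(B + y{\left(-80 - 177 \right)}\right) - 83814 = \left(-1176 - \left(46944 + 32 \left(-80 - 177\right)^{2} + 4934 \left(-80 - 177\right)\right)\right) - 83814 = \left(-1176 - \left(-1221094 + 2113568\right)\right) - 83814 = \left(-1176 - 892474\right) - 83814 = -893650 - 83814 = -977464$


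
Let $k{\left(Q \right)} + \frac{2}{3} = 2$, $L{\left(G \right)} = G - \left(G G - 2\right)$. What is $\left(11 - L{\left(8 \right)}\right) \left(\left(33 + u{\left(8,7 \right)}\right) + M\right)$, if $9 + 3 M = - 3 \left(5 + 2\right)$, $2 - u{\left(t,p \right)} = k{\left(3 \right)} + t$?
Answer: $\frac{3055}{3} \approx 1018.3$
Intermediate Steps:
$L{\left(G \right)} = 2 + G - G^{2}$ ($L{\left(G \right)} = G - \left(G^{2} - 2\right) = G - \left(-2 + G^{2}\right) = 2 + G - G^{2}$)
$k{\left(Q \right)} = \frac{4}{3}$ ($k{\left(Q \right)} = - \frac{2}{3} + 2 = \frac{4}{3}$)
$u{\left(t,p \right)} = \frac{2}{3} - t$ ($u{\left(t,p \right)} = 2 - \left(\frac{4}{3} + t\right) = \frac{2}{3} - t$)
$M = -10$ ($M = -3 + \frac{\left(-3\right) \left(5 + 2\right)}{3} = -3 + \frac{\left(-3\right) 7}{3} = -3 + \frac{1}{3} \left(-21\right) = -3 - 7 = -10$)
$\left(11 - L{\left(8 \right)}\right) \left(\left(33 + u{\left(8,7 \right)}\right) + M\right) = \left(11 - \left(2 + 8 - 8^{2}\right)\right) \left(\left(33 + \left(\frac{2}{3} - 8\right)\right) - 10\right) = \left(11 - \left(2 + 8 - 64\right)\right) \left(\left(33 + \left(\frac{2}{3} - 8\right)\right) - 10\right) = \left(11 - \left(2 + 8 - 64\right)\right) \left(\left(33 - \frac{22}{3}\right) - 10\right) = \left(11 - -54\right) \left(\frac{77}{3} - 10\right) = \left(11 + 54\right) \frac{47}{3} = 65 \cdot \frac{47}{3} = \frac{3055}{3}$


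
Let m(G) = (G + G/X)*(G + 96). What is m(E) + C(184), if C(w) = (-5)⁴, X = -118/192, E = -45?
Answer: 121790/59 ≈ 2064.2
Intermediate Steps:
X = -59/96 (X = -118*1/192 = -59/96 ≈ -0.61458)
C(w) = 625
m(G) = -37*G*(96 + G)/59 (m(G) = (G + G/(-59/96))*(G + 96) = (G + G*(-96/59))*(96 + G) = (G - 96*G/59)*(96 + G) = (-37*G/59)*(96 + G) = -37*G*(96 + G)/59)
m(E) + C(184) = -37/59*(-45)*(96 - 45) + 625 = -37/59*(-45)*51 + 625 = 84915/59 + 625 = 121790/59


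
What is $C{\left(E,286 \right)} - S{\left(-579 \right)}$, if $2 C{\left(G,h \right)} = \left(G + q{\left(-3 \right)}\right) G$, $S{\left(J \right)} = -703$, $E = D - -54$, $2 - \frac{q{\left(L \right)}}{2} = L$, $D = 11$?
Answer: $\frac{6281}{2} \approx 3140.5$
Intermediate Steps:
$q{\left(L \right)} = 4 - 2 L$
$E = 65$ ($E = 11 - -54 = 11 + 54 = 65$)
$C{\left(G,h \right)} = \frac{G \left(10 + G\right)}{2}$ ($C{\left(G,h \right)} = \frac{\left(G + \left(4 - -6\right)\right) G}{2} = \frac{\left(G + \left(4 + 6\right)\right) G}{2} = \frac{\left(G + 10\right) G}{2} = \frac{\left(10 + G\right) G}{2} = \frac{G \left(10 + G\right)}{2}$)
$C{\left(E,286 \right)} - S{\left(-579 \right)} = \frac{1}{2} \cdot 65 \left(10 + 65\right) - -703 = \frac{1}{2} \cdot 65 \cdot 75 + 703 = \frac{4875}{2} + 703 = \frac{6281}{2}$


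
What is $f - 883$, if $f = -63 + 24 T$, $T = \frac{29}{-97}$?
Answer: $- \frac{92458}{97} \approx -953.17$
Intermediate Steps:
$T = - \frac{29}{97}$ ($T = 29 \left(- \frac{1}{97}\right) = - \frac{29}{97} \approx -0.29897$)
$f = - \frac{6807}{97}$ ($f = -63 + 24 \left(- \frac{29}{97}\right) = -63 - \frac{696}{97} = - \frac{6807}{97} \approx -70.175$)
$f - 883 = - \frac{6807}{97} - 883 = - \frac{92458}{97}$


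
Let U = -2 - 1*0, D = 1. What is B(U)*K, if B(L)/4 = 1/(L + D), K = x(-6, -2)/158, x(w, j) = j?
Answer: 4/79 ≈ 0.050633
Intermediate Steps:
U = -2 (U = -2 + 0 = -2)
K = -1/79 (K = -2/158 = -2*1/158 = -1/79 ≈ -0.012658)
B(L) = 4/(1 + L) (B(L) = 4/(L + 1) = 4/(1 + L))
B(U)*K = (4/(1 - 2))*(-1/79) = (4/(-1))*(-1/79) = (4*(-1))*(-1/79) = -4*(-1/79) = 4/79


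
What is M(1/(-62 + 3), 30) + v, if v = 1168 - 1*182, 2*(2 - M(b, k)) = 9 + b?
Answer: 58027/59 ≈ 983.51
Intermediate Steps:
M(b, k) = -5/2 - b/2 (M(b, k) = 2 - (9 + b)/2 = 2 + (-9/2 - b/2) = -5/2 - b/2)
v = 986 (v = 1168 - 182 = 986)
M(1/(-62 + 3), 30) + v = (-5/2 - 1/(2*(-62 + 3))) + 986 = (-5/2 - ½/(-59)) + 986 = (-5/2 - ½*(-1/59)) + 986 = (-5/2 + 1/118) + 986 = -147/59 + 986 = 58027/59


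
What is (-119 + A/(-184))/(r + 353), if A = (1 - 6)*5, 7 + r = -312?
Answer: -21871/6256 ≈ -3.4960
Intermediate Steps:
r = -319 (r = -7 - 312 = -319)
A = -25 (A = -5*5 = -25)
(-119 + A/(-184))/(r + 353) = (-119 - 25/(-184))/(-319 + 353) = (-119 - 25*(-1/184))/34 = (-119 + 25/184)*(1/34) = -21871/184*1/34 = -21871/6256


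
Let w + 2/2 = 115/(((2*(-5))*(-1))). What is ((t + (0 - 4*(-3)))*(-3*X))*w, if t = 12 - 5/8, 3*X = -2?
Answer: 3927/8 ≈ 490.88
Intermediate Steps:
X = -2/3 (X = (1/3)*(-2) = -2/3 ≈ -0.66667)
t = 91/8 (t = 12 - 5/8 = 91/8 ≈ 11.375)
w = 21/2 (w = -1 + 115/(((2*(-5))*(-1))) = -1 + 115/((-10*(-1))) = -1 + 115/10 = -1 + 115*(1/10) = -1 + 23/2 = 21/2 ≈ 10.500)
((t + (0 - 4*(-3)))*(-3*X))*w = ((91/8 + (0 - 4*(-3)))*(-3*(-2/3)))*(21/2) = ((91/8 + (0 + 12))*2)*(21/2) = ((91/8 + 12)*2)*(21/2) = ((187/8)*2)*(21/2) = (187/4)*(21/2) = 3927/8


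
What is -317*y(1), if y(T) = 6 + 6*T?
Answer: -3804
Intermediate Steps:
-317*y(1) = -317*(6 + 6*1) = -317*(6 + 6) = -317*12 = -3804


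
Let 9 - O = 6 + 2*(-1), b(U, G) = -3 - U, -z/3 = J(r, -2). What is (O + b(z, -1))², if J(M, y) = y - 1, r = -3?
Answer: 49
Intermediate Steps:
J(M, y) = -1 + y
z = 9 (z = -3*(-1 - 2) = -3*(-3) = 9)
O = 5 (O = 9 - (6 + 2*(-1)) = 9 - (6 - 2) = 9 - 1*4 = 9 - 4 = 5)
(O + b(z, -1))² = (5 + (-3 - 1*9))² = (5 + (-3 - 9))² = (5 - 12)² = (-7)² = 49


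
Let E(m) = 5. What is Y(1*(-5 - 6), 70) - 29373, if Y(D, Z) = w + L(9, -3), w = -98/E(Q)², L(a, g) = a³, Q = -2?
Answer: -716198/25 ≈ -28648.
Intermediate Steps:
w = -98/25 (w = -98/(5²) = -98/25 ≈ -3.9200)
Y(D, Z) = 18127/25 (Y(D, Z) = -98/25 + 9³ = -98/25 + 729 = 18127/25)
Y(1*(-5 - 6), 70) - 29373 = 18127/25 - 29373 = -716198/25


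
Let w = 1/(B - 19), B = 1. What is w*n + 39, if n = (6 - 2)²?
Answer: 343/9 ≈ 38.111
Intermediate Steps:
n = 16 (n = 4² = 16)
w = -1/18 (w = 1/(1 - 19) = 1/(-18) = -1/18 ≈ -0.055556)
w*n + 39 = -1/18*16 + 39 = -8/9 + 39 = 343/9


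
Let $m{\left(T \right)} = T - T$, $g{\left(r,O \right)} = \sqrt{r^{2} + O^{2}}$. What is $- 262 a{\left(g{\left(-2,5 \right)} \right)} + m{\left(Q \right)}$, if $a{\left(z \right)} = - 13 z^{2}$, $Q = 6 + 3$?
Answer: $98774$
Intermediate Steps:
$Q = 9$
$g{\left(r,O \right)} = \sqrt{O^{2} + r^{2}}$
$m{\left(T \right)} = 0$
$- 262 a{\left(g{\left(-2,5 \right)} \right)} + m{\left(Q \right)} = - 262 \left(- 13 \left(\sqrt{5^{2} + \left(-2\right)^{2}}\right)^{2}\right) + 0 = - 262 \left(- 13 \left(\sqrt{25 + 4}\right)^{2}\right) + 0 = - 262 \left(- 13 \left(\sqrt{29}\right)^{2}\right) + 0 = - 262 \left(\left(-13\right) 29\right) + 0 = \left(-262\right) \left(-377\right) + 0 = 98774 + 0 = 98774$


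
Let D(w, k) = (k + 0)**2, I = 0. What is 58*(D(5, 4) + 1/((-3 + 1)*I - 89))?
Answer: 82534/89 ≈ 927.35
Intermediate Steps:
D(w, k) = k**2
58*(D(5, 4) + 1/((-3 + 1)*I - 89)) = 58*(4**2 + 1/((-3 + 1)*0 - 89)) = 58*(16 + 1/(-2*0 - 89)) = 58*(16 + 1/(0 - 89)) = 58*(16 + 1/(-89)) = 58*(16 - 1/89) = 58*(1423/89) = 82534/89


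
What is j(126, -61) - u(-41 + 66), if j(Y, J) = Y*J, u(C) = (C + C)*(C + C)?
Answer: -10186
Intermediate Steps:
u(C) = 4*C**2 (u(C) = (2*C)*(2*C) = 4*C**2)
j(Y, J) = J*Y
j(126, -61) - u(-41 + 66) = -61*126 - 4*(-41 + 66)**2 = -7686 - 4*25**2 = -7686 - 4*625 = -7686 - 1*2500 = -7686 - 2500 = -10186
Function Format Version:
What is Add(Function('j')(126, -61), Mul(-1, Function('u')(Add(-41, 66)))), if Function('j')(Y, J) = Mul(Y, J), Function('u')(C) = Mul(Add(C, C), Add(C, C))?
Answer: -10186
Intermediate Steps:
Function('u')(C) = Mul(4, Pow(C, 2)) (Function('u')(C) = Mul(Mul(2, C), Mul(2, C)) = Mul(4, Pow(C, 2)))
Function('j')(Y, J) = Mul(J, Y)
Add(Function('j')(126, -61), Mul(-1, Function('u')(Add(-41, 66)))) = Add(Mul(-61, 126), Mul(-1, Mul(4, Pow(Add(-41, 66), 2)))) = Add(-7686, Mul(-1, Mul(4, Pow(25, 2)))) = Add(-7686, Mul(-1, Mul(4, 625))) = Add(-7686, Mul(-1, 2500)) = Add(-7686, -2500) = -10186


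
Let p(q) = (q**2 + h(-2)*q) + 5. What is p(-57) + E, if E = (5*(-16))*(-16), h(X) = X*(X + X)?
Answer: 4078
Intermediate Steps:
h(X) = 2*X**2 (h(X) = X*(2*X) = 2*X**2)
p(q) = 5 + q**2 + 8*q (p(q) = (q**2 + (2*(-2)**2)*q) + 5 = (q**2 + (2*4)*q) + 5 = (q**2 + 8*q) + 5 = 5 + q**2 + 8*q)
E = 1280 (E = -80*(-16) = 1280)
p(-57) + E = (5 + (-57)**2 + 8*(-57)) + 1280 = (5 + 3249 - 456) + 1280 = 2798 + 1280 = 4078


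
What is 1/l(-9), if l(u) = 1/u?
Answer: -9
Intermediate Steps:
1/l(-9) = 1/(1/(-9)) = 1/(-⅑) = -9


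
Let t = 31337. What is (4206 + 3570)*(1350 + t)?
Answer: 254174112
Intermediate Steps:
(4206 + 3570)*(1350 + t) = (4206 + 3570)*(1350 + 31337) = 7776*32687 = 254174112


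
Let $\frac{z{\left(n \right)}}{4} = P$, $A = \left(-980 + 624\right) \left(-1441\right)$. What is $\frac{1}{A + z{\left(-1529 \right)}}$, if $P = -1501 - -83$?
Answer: $\frac{1}{507324} \approx 1.9711 \cdot 10^{-6}$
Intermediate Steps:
$A = 512996$ ($A = \left(-356\right) \left(-1441\right) = 512996$)
$P = -1418$ ($P = -1501 + 83 = -1418$)
$z{\left(n \right)} = -5672$ ($z{\left(n \right)} = 4 \left(-1418\right) = -5672$)
$\frac{1}{A + z{\left(-1529 \right)}} = \frac{1}{512996 - 5672} = \frac{1}{507324}$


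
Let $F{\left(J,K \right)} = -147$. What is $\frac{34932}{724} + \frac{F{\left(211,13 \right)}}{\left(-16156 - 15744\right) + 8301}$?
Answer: $\frac{206116674}{4271419} \approx 48.255$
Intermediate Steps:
$\frac{34932}{724} + \frac{F{\left(211,13 \right)}}{\left(-16156 - 15744\right) + 8301} = \frac{34932}{724} - \frac{147}{\left(-16156 - 15744\right) + 8301} = 34932 \cdot \frac{1}{724} - \frac{147}{-31900 + 8301} = \frac{8733}{181} - \frac{147}{-23599} = \frac{8733}{181} - - \frac{147}{23599} = \frac{8733}{181} + \frac{147}{23599} = \frac{206116674}{4271419}$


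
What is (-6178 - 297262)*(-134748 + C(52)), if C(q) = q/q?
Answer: 40887629680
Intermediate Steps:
C(q) = 1
(-6178 - 297262)*(-134748 + C(52)) = (-6178 - 297262)*(-134748 + 1) = -303440*(-134747) = 40887629680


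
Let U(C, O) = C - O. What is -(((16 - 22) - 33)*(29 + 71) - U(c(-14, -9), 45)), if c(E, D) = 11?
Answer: 3866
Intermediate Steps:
-(((16 - 22) - 33)*(29 + 71) - U(c(-14, -9), 45)) = -(((16 - 22) - 33)*(29 + 71) - (11 - 1*45)) = -((-6 - 33)*100 - (11 - 45)) = -(-39*100 - 1*(-34)) = -(-3900 + 34) = -1*(-3866) = 3866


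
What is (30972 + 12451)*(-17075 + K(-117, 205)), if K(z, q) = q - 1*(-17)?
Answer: -731807819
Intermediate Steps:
K(z, q) = 17 + q (K(z, q) = q + 17 = 17 + q)
(30972 + 12451)*(-17075 + K(-117, 205)) = (30972 + 12451)*(-17075 + (17 + 205)) = 43423*(-17075 + 222) = 43423*(-16853) = -731807819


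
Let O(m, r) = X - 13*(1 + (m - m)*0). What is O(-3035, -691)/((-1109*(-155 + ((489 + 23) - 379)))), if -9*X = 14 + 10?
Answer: -47/73194 ≈ -0.00064213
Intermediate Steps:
X = -8/3 (X = -(14 + 10)/9 = -1/9*24 = -8/3 ≈ -2.6667)
O(m, r) = -47/3 (O(m, r) = -8/3 - 13*(1 + (m - m)*0) = -8/3 - 13*(1 + 0*0) = -8/3 - 13*(1 + 0) = -8/3 - 13*1 = -8/3 - 13 = -47/3)
O(-3035, -691)/((-1109*(-155 + ((489 + 23) - 379)))) = -47*(-1/(1109*(-155 + ((489 + 23) - 379))))/3 = -47*(-1/(1109*(-155 + (512 - 379))))/3 = -47*(-1/(1109*(-155 + 133)))/3 = -47/(3*((-1109*(-22)))) = -47/3/24398 = -47/3*1/24398 = -47/73194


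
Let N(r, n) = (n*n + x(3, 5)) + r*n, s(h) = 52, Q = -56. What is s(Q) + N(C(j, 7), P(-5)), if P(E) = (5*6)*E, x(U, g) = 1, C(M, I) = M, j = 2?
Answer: 22253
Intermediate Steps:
P(E) = 30*E
N(r, n) = 1 + n² + n*r (N(r, n) = (n*n + 1) + r*n = (n² + 1) + n*r = (1 + n²) + n*r = 1 + n² + n*r)
s(Q) + N(C(j, 7), P(-5)) = 52 + (1 + (30*(-5))² + (30*(-5))*2) = 52 + (1 + (-150)² - 150*2) = 52 + (1 + 22500 - 300) = 52 + 22201 = 22253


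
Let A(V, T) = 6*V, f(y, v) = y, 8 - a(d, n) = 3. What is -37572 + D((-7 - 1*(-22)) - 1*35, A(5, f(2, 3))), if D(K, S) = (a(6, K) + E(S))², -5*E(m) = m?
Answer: -37571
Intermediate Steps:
E(m) = -m/5
a(d, n) = 5 (a(d, n) = 8 - 1*3 = 8 - 3 = 5)
D(K, S) = (5 - S/5)²
-37572 + D((-7 - 1*(-22)) - 1*35, A(5, f(2, 3))) = -37572 + (-25 + 6*5)²/25 = -37572 + (-25 + 30)²/25 = -37572 + (1/25)*5² = -37572 + (1/25)*25 = -37572 + 1 = -37571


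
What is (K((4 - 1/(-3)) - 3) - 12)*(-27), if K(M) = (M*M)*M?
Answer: 260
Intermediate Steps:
K(M) = M³ (K(M) = M²*M = M³)
(K((4 - 1/(-3)) - 3) - 12)*(-27) = (((4 - 1/(-3)) - 3)³ - 12)*(-27) = (((4 - 1*(-⅓)) - 3)³ - 12)*(-27) = (((4 + ⅓) - 3)³ - 12)*(-27) = ((13/3 - 3)³ - 12)*(-27) = ((4/3)³ - 12)*(-27) = (64/27 - 12)*(-27) = -260/27*(-27) = 260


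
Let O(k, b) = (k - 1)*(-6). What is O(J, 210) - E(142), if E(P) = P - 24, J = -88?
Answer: 416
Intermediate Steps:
E(P) = -24 + P
O(k, b) = 6 - 6*k (O(k, b) = (-1 + k)*(-6) = 6 - 6*k)
O(J, 210) - E(142) = (6 - 6*(-88)) - (-24 + 142) = (6 + 528) - 1*118 = 534 - 118 = 416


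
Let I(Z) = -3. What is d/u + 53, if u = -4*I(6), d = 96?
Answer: 61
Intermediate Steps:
u = 12 (u = -4*(-3) = 12)
d/u + 53 = 96/12 + 53 = (1/12)*96 + 53 = 8 + 53 = 61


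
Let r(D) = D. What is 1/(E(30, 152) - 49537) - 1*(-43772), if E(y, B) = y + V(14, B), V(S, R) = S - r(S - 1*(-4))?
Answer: 2167195491/49511 ≈ 43772.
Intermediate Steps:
V(S, R) = -4 (V(S, R) = S - (S - 1*(-4)) = S - (S + 4) = S - (4 + S) = S + (-4 - S) = -4)
E(y, B) = -4 + y (E(y, B) = y - 4 = -4 + y)
1/(E(30, 152) - 49537) - 1*(-43772) = 1/((-4 + 30) - 49537) - 1*(-43772) = 1/(26 - 49537) + 43772 = 1/(-49511) + 43772 = -1/49511 + 43772 = 2167195491/49511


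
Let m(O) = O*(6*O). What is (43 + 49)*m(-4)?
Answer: 8832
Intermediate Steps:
m(O) = 6*O²
(43 + 49)*m(-4) = (43 + 49)*(6*(-4)²) = 92*(6*16) = 92*96 = 8832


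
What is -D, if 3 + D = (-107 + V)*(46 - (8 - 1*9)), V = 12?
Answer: 4468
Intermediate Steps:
D = -4468 (D = -3 + (-107 + 12)*(46 - (8 - 1*9)) = -3 - 95*(46 - (8 - 9)) = -3 - 95*(46 - 1*(-1)) = -3 - 95*(46 + 1) = -3 - 95*47 = -3 - 4465 = -4468)
-D = -1*(-4468) = 4468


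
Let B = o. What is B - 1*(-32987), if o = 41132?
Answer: 74119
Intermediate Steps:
B = 41132
B - 1*(-32987) = 41132 - 1*(-32987) = 41132 + 32987 = 74119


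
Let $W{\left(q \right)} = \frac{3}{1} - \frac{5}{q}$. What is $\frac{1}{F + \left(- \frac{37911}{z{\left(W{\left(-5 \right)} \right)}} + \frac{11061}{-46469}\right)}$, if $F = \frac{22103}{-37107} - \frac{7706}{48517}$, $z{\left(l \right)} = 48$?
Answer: $- \frac{6168411790128}{4878010986765319} \approx -0.0012645$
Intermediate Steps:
$W{\left(q \right)} = 3 - \frac{5}{q}$ ($W{\left(q \right)} = 3 \cdot 1 - \frac{5}{q} = 3 - \frac{5}{q}$)
$F = - \frac{6259529}{8296407}$ ($F = 22103 \left(- \frac{1}{37107}\right) - \frac{7706}{48517} = - \frac{713}{1197} - \frac{7706}{48517} = - \frac{6259529}{8296407} \approx -0.75449$)
$\frac{1}{F + \left(- \frac{37911}{z{\left(W{\left(-5 \right)} \right)}} + \frac{11061}{-46469}\right)} = \frac{1}{- \frac{6259529}{8296407} + \left(- \frac{37911}{48} + \frac{11061}{-46469}\right)} = \frac{1}{- \frac{6259529}{8296407} + \left(\left(-37911\right) \frac{1}{48} + 11061 \left(- \frac{1}{46469}\right)\right)} = \frac{1}{- \frac{6259529}{8296407} - \frac{587405729}{743504}} = \frac{1}{- \frac{4878010986765319}{6168411790128}} = - \frac{6168411790128}{4878010986765319}$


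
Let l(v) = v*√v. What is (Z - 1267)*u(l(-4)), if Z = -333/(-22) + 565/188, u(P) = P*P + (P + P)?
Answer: 41322224/517 + 10330556*I/517 ≈ 79927.0 + 19982.0*I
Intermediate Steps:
l(v) = v^(3/2)
u(P) = P² + 2*P
Z = 37517/2068 (Z = -333*(-1/22) + 565*(1/188) = 333/22 + 565/188 = 37517/2068 ≈ 18.142)
(Z - 1267)*u(l(-4)) = (37517/2068 - 1267)*((-4)^(3/2)*(2 + (-4)^(3/2))) = -2582639*(-8*I)*(2 - 8*I)/2068 = -(-5165278)*I*(2 - 8*I)/517 = 5165278*I*(2 - 8*I)/517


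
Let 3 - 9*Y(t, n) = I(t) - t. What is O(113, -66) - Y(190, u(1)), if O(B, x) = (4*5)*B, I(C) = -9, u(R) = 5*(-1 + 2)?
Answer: 20138/9 ≈ 2237.6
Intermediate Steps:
u(R) = 5 (u(R) = 5*1 = 5)
O(B, x) = 20*B
Y(t, n) = 4/3 + t/9 (Y(t, n) = ⅓ - (-9 - t)/9 = ⅓ + (1 + t/9) = 4/3 + t/9)
O(113, -66) - Y(190, u(1)) = 20*113 - (4/3 + (⅑)*190) = 2260 - (4/3 + 190/9) = 2260 - 1*202/9 = 2260 - 202/9 = 20138/9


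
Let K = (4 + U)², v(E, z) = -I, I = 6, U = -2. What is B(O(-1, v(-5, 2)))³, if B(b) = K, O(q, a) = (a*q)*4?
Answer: 64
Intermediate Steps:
v(E, z) = -6 (v(E, z) = -1*6 = -6)
O(q, a) = 4*a*q
K = 4 (K = (4 - 2)² = 2² = 4)
B(b) = 4
B(O(-1, v(-5, 2)))³ = 4³ = 64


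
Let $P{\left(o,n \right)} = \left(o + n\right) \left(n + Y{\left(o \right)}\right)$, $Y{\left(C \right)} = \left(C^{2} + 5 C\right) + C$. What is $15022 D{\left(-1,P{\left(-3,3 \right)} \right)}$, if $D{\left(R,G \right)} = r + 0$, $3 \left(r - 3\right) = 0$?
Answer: $45066$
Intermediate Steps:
$r = 3$ ($r = 3 + \frac{1}{3} \cdot 0 = 3 + 0 = 3$)
$Y{\left(C \right)} = C^{2} + 6 C$
$P{\left(o,n \right)} = \left(n + o\right) \left(n + o \left(6 + o\right)\right)$ ($P{\left(o,n \right)} = \left(o + n\right) \left(n + o \left(6 + o\right)\right) = \left(n + o\right) \left(n + o \left(6 + o\right)\right)$)
$D{\left(R,G \right)} = 3$ ($D{\left(R,G \right)} = 3 + 0 = 3$)
$15022 D{\left(-1,P{\left(-3,3 \right)} \right)} = 15022 \cdot 3 = 45066$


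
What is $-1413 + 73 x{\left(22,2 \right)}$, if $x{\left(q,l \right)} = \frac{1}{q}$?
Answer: $- \frac{31013}{22} \approx -1409.7$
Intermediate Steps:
$-1413 + 73 x{\left(22,2 \right)} = -1413 + \frac{73}{22} = - \frac{31013}{22}$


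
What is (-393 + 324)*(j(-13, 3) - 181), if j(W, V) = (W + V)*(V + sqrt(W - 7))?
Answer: 14559 + 1380*I*sqrt(5) ≈ 14559.0 + 3085.8*I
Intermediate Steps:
j(W, V) = (V + W)*(V + sqrt(-7 + W))
(-393 + 324)*(j(-13, 3) - 181) = (-393 + 324)*((3**2 + 3*(-13) + 3*sqrt(-7 - 13) - 13*sqrt(-7 - 13)) - 181) = -69*((9 - 39 + 3*sqrt(-20) - 26*I*sqrt(5)) - 181) = -69*((9 - 39 + 3*(2*I*sqrt(5)) - 26*I*sqrt(5)) - 181) = -69*((9 - 39 + 6*I*sqrt(5) - 26*I*sqrt(5)) - 181) = -69*((-30 - 20*I*sqrt(5)) - 181) = -69*(-211 - 20*I*sqrt(5)) = 14559 + 1380*I*sqrt(5)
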